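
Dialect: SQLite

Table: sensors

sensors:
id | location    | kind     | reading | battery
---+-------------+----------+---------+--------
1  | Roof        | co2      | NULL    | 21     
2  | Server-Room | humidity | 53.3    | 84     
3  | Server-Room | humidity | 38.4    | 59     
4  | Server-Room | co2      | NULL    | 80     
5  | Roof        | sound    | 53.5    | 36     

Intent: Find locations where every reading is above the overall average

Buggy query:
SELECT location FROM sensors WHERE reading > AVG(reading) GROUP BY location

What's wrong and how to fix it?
Bug: AVG() is an aggregate; it can't sit directly in WHERE

Fix: Use a subquery for AVG and a HAVING MIN(...) filter so the condition holds for every row in the group

Corrected query:
SELECT location FROM sensors GROUP BY location HAVING MIN(reading) > (SELECT AVG(reading) FROM sensors)

Result:
location
--------
Roof    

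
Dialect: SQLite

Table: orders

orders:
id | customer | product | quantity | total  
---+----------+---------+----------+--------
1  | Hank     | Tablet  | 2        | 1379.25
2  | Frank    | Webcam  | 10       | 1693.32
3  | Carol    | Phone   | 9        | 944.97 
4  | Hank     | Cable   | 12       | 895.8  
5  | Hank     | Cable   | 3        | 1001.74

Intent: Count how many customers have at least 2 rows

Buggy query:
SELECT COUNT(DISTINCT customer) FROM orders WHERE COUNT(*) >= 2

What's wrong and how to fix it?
Bug: WHERE filters individual rows, not groups, so a group-level COUNT is invalid there

Fix: Group first with HAVING COUNT(*) >= 2, then COUNT the resulting groups

Corrected query:
SELECT COUNT(*) FROM (SELECT customer FROM orders GROUP BY customer HAVING COUNT(*) >= 2)

Result:
COUNT(*)
--------
1       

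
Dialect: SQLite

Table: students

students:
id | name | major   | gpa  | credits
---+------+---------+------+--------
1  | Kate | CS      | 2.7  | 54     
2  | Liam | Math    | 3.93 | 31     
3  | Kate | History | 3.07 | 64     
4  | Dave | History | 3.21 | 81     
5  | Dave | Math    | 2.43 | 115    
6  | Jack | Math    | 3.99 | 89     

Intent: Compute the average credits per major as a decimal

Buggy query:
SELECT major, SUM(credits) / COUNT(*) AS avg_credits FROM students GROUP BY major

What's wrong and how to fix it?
Bug: Both operands are integers, so '/' performs integer division and truncates

Fix: Cast one side to REAL so the division keeps the fractional part

Corrected query:
SELECT major, SUM(credits) * 1.0 / COUNT(*) AS avg_credits FROM students GROUP BY major

Result:
major   | avg_credits
--------+------------
CS      | 54         
History | 72.5       
Math    | 78.333333  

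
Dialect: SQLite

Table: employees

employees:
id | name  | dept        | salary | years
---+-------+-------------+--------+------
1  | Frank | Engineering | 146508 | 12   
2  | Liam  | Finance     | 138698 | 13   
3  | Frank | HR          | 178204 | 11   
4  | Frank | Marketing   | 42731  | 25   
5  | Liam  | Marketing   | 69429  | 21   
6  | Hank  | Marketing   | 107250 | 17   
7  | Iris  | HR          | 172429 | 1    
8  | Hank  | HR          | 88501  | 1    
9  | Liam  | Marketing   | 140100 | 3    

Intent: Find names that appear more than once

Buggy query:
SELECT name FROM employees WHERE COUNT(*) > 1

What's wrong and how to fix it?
Bug: WHERE can't reference COUNT(*); aggregates are computed after WHERE

Fix: GROUP BY name, then filter groups with HAVING COUNT(*) > 1

Corrected query:
SELECT name FROM employees GROUP BY name HAVING COUNT(*) > 1

Result:
name 
-----
Frank
Hank 
Liam 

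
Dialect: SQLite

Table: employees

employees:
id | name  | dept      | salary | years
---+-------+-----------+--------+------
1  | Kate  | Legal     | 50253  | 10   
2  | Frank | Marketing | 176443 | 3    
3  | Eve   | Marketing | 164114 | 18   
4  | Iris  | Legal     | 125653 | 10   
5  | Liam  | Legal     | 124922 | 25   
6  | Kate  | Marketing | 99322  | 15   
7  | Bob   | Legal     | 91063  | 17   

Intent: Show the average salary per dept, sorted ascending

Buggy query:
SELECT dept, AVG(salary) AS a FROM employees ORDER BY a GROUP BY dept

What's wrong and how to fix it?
Bug: ORDER BY appears before GROUP BY; SQL clause order requires GROUP BY first

Fix: Move ORDER BY to the end, after GROUP BY

Corrected query:
SELECT dept, AVG(salary) AS a FROM employees GROUP BY dept ORDER BY a

Result:
dept      | a            
----------+--------------
Legal     | 97972.75     
Marketing | 146626.333333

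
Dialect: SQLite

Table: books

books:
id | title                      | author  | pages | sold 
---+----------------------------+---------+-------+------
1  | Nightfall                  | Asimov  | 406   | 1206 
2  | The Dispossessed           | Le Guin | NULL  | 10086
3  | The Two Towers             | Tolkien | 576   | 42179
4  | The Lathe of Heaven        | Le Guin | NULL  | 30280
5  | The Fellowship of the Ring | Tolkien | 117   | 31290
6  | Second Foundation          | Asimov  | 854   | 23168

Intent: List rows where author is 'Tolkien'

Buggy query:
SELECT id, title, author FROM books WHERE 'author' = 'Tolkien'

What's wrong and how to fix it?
Bug: 'author' in single quotes is a string literal, not the column; the comparison is literal-vs-literal and never true

Fix: Remove the quotes around the column name (or use double quotes for an identifier)

Corrected query:
SELECT id, title, author FROM books WHERE author = 'Tolkien'

Result:
id | title                      | author 
---+----------------------------+--------
3  | The Two Towers             | Tolkien
5  | The Fellowship of the Ring | Tolkien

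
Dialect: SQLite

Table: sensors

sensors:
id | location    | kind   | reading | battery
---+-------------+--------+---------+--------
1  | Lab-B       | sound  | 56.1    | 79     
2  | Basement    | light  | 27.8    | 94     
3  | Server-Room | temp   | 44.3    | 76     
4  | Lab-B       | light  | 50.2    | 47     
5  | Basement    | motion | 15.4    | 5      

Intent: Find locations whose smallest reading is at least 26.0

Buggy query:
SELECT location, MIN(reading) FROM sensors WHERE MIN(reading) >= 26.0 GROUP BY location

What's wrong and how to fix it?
Bug: Aggregates like MIN are computed per group after WHERE runs

Fix: Replace WHERE with HAVING after the GROUP BY

Corrected query:
SELECT location, MIN(reading) FROM sensors GROUP BY location HAVING MIN(reading) >= 26.0

Result:
location    | MIN(reading)
------------+-------------
Lab-B       | 50.2        
Server-Room | 44.3        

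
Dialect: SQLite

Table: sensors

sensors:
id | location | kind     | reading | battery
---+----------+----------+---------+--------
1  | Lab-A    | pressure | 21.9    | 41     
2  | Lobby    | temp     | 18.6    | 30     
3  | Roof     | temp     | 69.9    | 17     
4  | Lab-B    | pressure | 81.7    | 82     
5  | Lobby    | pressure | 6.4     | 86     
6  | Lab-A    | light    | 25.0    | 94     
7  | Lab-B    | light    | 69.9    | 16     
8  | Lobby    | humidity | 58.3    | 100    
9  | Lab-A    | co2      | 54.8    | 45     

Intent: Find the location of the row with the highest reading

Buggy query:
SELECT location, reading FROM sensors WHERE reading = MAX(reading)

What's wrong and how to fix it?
Bug: WHERE is evaluated per row; an aggregate over the whole table isn't defined there

Fix: Wrap MAX in a scalar subquery so WHERE compares against a single value

Corrected query:
SELECT location, reading FROM sensors WHERE reading = (SELECT MAX(reading) FROM sensors)

Result:
location | reading
---------+--------
Lab-B    | 81.7   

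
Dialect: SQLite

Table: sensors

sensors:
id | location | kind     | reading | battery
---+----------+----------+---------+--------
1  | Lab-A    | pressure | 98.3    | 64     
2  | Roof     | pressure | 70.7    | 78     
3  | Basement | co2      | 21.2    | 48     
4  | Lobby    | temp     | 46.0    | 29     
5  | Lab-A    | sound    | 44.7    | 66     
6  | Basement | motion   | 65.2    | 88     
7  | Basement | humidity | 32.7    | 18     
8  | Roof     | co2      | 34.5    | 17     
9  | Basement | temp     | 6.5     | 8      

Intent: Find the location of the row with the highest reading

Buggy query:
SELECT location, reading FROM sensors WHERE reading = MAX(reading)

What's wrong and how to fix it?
Bug: MAX(reading) is an aggregate and cannot be used directly in WHERE

Fix: Use a subquery: WHERE reading = (SELECT MAX(reading) FROM sensors)

Corrected query:
SELECT location, reading FROM sensors WHERE reading = (SELECT MAX(reading) FROM sensors)

Result:
location | reading
---------+--------
Lab-A    | 98.3   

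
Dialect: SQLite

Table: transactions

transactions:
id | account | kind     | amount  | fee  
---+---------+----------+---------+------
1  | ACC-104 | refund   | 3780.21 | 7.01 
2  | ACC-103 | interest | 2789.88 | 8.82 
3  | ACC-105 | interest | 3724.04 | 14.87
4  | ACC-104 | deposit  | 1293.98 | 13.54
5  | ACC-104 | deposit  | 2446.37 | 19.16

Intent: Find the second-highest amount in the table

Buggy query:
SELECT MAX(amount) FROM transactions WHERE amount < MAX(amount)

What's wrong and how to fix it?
Bug: MAX(amount) on the right of the comparison is an aggregate-in-WHERE error

Fix: Put the inner MAX in a scalar subquery

Corrected query:
SELECT MAX(amount) FROM transactions WHERE amount < (SELECT MAX(amount) FROM transactions)

Result:
MAX(amount)
-----------
3724.04    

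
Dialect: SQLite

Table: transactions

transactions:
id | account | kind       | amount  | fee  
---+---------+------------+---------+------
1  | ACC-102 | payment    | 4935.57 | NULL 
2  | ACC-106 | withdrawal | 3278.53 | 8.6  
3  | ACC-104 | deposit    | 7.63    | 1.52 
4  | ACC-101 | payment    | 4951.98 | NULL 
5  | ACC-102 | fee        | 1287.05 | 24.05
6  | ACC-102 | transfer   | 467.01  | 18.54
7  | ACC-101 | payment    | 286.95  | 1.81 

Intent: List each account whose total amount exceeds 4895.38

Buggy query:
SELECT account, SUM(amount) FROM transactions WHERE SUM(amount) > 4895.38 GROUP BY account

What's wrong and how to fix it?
Bug: WHERE runs before GROUP BY, so aggregates aren't available there

Fix: Use HAVING (which filters groups after aggregation) instead of WHERE

Corrected query:
SELECT account, SUM(amount) FROM transactions GROUP BY account HAVING SUM(amount) > 4895.38

Result:
account | SUM(amount)
--------+------------
ACC-101 | 5238.93    
ACC-102 | 6689.63    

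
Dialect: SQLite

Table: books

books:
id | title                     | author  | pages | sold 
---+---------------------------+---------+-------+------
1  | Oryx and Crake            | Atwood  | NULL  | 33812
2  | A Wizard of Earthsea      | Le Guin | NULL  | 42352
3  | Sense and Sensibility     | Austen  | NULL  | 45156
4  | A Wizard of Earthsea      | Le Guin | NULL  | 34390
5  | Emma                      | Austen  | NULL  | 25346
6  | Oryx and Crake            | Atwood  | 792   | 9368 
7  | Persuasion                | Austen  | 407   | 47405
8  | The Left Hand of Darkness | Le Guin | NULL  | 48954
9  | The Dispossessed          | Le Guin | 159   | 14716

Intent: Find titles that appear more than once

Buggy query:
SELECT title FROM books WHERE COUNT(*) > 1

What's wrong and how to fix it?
Bug: WHERE can't reference COUNT(*); aggregates are computed after WHERE

Fix: GROUP BY title, then filter groups with HAVING COUNT(*) > 1

Corrected query:
SELECT title FROM books GROUP BY title HAVING COUNT(*) > 1

Result:
title               
--------------------
A Wizard of Earthsea
Oryx and Crake      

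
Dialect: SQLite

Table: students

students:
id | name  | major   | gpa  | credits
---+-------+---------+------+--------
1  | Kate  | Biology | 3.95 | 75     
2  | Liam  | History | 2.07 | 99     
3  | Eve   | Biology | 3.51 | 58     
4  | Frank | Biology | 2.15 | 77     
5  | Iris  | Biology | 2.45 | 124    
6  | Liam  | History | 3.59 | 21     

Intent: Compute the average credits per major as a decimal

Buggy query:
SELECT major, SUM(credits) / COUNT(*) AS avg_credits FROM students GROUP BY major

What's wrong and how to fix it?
Bug: SUM(credits) and COUNT(*) are both integers; the division truncates the fractional part

Fix: Cast one side to REAL so the division keeps the fractional part

Corrected query:
SELECT major, SUM(credits) * 1.0 / COUNT(*) AS avg_credits FROM students GROUP BY major

Result:
major   | avg_credits
--------+------------
Biology | 83.5       
History | 60         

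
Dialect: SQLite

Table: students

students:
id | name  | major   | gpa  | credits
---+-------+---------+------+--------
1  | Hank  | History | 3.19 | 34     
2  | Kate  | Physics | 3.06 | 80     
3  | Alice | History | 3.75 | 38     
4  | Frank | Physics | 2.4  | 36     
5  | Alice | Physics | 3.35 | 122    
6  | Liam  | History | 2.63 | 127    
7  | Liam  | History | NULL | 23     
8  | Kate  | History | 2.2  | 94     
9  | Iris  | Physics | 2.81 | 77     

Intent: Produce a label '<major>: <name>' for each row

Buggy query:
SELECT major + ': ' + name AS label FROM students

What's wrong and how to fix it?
Bug: '+' is numeric addition; on text columns SQLite converts them to 0 instead of concatenating

Fix: Replace + with || to concatenate text

Corrected query:
SELECT major || ': ' || name AS label FROM students

Result:
label         
--------------
History: Hank 
Physics: Kate 
History: Alice
Physics: Frank
Physics: Alice
History: Liam 
History: Liam 
History: Kate 
Physics: Iris 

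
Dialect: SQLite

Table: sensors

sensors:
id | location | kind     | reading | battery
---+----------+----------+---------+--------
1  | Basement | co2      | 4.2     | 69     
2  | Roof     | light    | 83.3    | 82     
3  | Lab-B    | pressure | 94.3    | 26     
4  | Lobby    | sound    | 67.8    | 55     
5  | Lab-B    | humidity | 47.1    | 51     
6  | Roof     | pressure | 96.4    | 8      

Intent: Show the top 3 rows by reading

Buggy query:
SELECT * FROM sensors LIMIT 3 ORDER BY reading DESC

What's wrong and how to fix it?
Bug: LIMIT must come after ORDER BY

Fix: Swap the clauses: ORDER BY first, then LIMIT

Corrected query:
SELECT * FROM sensors ORDER BY reading DESC LIMIT 3

Result:
id | location | kind     | reading | battery
---+----------+----------+---------+--------
6  | Roof     | pressure | 96.4    | 8      
3  | Lab-B    | pressure | 94.3    | 26     
2  | Roof     | light    | 83.3    | 82     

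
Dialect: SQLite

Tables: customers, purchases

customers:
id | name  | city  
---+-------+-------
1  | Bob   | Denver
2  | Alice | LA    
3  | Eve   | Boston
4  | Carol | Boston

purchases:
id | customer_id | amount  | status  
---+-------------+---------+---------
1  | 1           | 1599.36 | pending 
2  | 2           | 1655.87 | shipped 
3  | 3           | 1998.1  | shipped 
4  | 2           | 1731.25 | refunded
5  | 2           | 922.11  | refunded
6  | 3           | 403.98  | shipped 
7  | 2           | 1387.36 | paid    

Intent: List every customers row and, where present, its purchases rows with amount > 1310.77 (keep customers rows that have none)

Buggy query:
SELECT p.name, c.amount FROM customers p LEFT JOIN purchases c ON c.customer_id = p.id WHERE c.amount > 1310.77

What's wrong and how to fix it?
Bug: A WHERE condition on the right-hand table after LEFT JOIN drops unmatched parents

Fix: Move the right-table condition into the ON clause so unmatched parents are kept

Corrected query:
SELECT p.name, c.amount FROM customers p LEFT JOIN purchases c ON c.customer_id = p.id AND c.amount > 1310.77

Result:
name  | amount 
------+--------
Bob   | 1599.36
Alice | 1387.36
Alice | 1655.87
Alice | 1731.25
Eve   | 1998.1 
Carol | NULL   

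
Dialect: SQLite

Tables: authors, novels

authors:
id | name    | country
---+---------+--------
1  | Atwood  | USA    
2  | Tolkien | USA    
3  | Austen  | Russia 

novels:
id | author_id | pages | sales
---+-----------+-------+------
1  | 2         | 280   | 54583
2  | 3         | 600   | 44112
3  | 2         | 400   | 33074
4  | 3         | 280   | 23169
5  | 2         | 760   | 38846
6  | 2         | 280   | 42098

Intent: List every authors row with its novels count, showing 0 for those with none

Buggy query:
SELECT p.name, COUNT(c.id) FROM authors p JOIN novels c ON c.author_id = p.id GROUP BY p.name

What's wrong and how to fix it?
Bug: An inner join excludes parents with zero children

Fix: Switch to LEFT JOIN to retain unmatched parent rows

Corrected query:
SELECT p.name, COUNT(c.id) FROM authors p LEFT JOIN novels c ON c.author_id = p.id GROUP BY p.name

Result:
name    | COUNT(c.id)
--------+------------
Atwood  | 0          
Austen  | 2          
Tolkien | 4          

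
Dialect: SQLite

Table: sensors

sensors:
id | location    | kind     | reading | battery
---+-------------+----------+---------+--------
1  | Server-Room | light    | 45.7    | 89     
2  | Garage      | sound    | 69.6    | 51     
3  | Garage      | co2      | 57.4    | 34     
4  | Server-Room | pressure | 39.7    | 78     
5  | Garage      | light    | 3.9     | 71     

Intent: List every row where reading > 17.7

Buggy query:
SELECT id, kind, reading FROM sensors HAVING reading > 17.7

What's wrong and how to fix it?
Bug: HAVING filters the output of aggregation, but this query has no GROUP BY and no aggregate functions, so SQLite rejects it (HAVING clause on a non-aggregate query); the condition here is per row

Fix: Use WHERE for row-level filtering

Corrected query:
SELECT id, kind, reading FROM sensors WHERE reading > 17.7

Result:
id | kind     | reading
---+----------+--------
1  | light    | 45.7   
2  | sound    | 69.6   
3  | co2      | 57.4   
4  | pressure | 39.7   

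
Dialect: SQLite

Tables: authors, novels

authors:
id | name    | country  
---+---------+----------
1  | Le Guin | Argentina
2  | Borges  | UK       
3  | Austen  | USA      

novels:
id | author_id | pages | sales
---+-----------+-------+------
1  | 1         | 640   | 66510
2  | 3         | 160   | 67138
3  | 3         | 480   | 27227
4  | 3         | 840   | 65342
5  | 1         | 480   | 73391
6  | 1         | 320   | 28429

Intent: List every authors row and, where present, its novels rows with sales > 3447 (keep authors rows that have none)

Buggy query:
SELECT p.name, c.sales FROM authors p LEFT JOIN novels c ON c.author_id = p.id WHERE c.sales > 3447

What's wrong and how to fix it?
Bug: A WHERE condition on the right-hand table after LEFT JOIN drops unmatched parents

Fix: Put 'c.sales > 3447' in the JOIN's ON clause instead of WHERE

Corrected query:
SELECT p.name, c.sales FROM authors p LEFT JOIN novels c ON c.author_id = p.id AND c.sales > 3447

Result:
name    | sales
--------+------
Le Guin | 28429
Le Guin | 66510
Le Guin | 73391
Borges  | NULL 
Austen  | 27227
Austen  | 65342
Austen  | 67138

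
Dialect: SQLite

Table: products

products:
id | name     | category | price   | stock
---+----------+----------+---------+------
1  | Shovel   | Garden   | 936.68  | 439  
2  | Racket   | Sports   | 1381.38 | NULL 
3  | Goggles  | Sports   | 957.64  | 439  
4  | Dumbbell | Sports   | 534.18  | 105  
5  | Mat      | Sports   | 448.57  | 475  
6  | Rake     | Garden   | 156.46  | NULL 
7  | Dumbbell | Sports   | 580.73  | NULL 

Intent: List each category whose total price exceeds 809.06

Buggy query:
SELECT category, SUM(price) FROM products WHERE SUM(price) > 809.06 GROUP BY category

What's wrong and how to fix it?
Bug: WHERE runs before GROUP BY, so aggregates aren't available there

Fix: Move the aggregate condition to a HAVING clause

Corrected query:
SELECT category, SUM(price) FROM products GROUP BY category HAVING SUM(price) > 809.06

Result:
category | SUM(price)
---------+-----------
Garden   | 1093.14   
Sports   | 3902.5    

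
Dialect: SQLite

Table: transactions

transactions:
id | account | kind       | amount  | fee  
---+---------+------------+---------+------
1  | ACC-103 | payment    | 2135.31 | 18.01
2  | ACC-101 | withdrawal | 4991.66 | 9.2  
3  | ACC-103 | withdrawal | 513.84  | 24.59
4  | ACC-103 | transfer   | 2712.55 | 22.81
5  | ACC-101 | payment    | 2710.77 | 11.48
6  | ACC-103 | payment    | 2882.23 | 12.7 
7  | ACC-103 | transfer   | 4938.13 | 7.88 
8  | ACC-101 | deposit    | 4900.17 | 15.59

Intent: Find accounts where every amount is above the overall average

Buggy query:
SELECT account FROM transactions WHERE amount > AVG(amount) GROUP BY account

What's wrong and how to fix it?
Bug: WHERE evaluates per row before aggregation, so AVG() is unavailable

Fix: Use a subquery for AVG and a HAVING MIN(...) filter so the condition holds for every row in the group

Corrected query:
SELECT account FROM transactions GROUP BY account HAVING MIN(amount) > (SELECT AVG(amount) FROM transactions)

Result:
(no rows)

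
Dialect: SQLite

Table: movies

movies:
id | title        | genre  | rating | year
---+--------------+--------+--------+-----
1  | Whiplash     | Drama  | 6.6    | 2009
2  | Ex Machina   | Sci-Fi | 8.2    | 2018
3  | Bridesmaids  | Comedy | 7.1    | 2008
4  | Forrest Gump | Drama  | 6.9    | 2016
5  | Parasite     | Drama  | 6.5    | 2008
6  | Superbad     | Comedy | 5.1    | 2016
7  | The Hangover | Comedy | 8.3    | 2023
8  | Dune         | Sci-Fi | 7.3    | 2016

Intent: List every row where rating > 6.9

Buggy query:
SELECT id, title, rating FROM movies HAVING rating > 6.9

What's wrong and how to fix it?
Bug: HAVING filters the output of aggregation, but this query has no GROUP BY and no aggregate functions, so SQLite rejects it (HAVING clause on a non-aggregate query); the condition here is per row

Fix: Replace HAVING with WHERE since the condition applies to individual rows

Corrected query:
SELECT id, title, rating FROM movies WHERE rating > 6.9

Result:
id | title        | rating
---+--------------+-------
2  | Ex Machina   | 8.2   
3  | Bridesmaids  | 7.1   
7  | The Hangover | 8.3   
8  | Dune         | 7.3   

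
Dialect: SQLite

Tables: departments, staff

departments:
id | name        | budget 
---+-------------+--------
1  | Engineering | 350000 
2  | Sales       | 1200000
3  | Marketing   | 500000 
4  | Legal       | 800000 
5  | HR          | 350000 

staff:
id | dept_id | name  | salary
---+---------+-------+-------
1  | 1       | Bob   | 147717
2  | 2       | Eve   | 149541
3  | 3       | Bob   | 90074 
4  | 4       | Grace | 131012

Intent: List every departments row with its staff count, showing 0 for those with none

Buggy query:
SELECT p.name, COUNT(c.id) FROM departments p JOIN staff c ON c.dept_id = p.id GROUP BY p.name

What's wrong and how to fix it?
Bug: INNER JOIN drops departments rows that have no matching staff rows

Fix: Use LEFT JOIN so parents without children still appear (COUNT(c.id) gives 0)

Corrected query:
SELECT p.name, COUNT(c.id) FROM departments p LEFT JOIN staff c ON c.dept_id = p.id GROUP BY p.name

Result:
name        | COUNT(c.id)
------------+------------
Engineering | 1          
HR          | 0          
Legal       | 1          
Marketing   | 1          
Sales       | 1          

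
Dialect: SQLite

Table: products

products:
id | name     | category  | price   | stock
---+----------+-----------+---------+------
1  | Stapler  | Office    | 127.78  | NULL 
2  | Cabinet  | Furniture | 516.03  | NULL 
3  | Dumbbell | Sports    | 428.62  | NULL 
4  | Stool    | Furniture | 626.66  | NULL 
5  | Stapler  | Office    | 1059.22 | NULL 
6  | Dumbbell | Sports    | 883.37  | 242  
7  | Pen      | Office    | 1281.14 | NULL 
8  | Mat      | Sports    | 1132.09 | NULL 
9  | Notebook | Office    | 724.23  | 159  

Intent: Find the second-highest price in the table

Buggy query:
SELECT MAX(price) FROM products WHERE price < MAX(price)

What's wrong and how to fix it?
Bug: The inner MAX is an aggregate inside WHERE, which is not allowed

Fix: Put the inner MAX in a scalar subquery

Corrected query:
SELECT MAX(price) FROM products WHERE price < (SELECT MAX(price) FROM products)

Result:
MAX(price)
----------
1132.09   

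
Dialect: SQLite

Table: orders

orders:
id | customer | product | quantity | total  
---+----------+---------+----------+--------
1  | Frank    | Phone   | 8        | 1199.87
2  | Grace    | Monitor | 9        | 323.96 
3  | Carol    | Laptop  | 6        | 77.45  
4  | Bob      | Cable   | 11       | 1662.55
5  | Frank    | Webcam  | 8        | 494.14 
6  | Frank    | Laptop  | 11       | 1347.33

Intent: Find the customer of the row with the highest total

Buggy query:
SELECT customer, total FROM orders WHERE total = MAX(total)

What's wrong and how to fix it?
Bug: MAX(total) is an aggregate and cannot be used directly in WHERE

Fix: Use a subquery: WHERE total = (SELECT MAX(total) FROM orders)

Corrected query:
SELECT customer, total FROM orders WHERE total = (SELECT MAX(total) FROM orders)

Result:
customer | total  
---------+--------
Bob      | 1662.55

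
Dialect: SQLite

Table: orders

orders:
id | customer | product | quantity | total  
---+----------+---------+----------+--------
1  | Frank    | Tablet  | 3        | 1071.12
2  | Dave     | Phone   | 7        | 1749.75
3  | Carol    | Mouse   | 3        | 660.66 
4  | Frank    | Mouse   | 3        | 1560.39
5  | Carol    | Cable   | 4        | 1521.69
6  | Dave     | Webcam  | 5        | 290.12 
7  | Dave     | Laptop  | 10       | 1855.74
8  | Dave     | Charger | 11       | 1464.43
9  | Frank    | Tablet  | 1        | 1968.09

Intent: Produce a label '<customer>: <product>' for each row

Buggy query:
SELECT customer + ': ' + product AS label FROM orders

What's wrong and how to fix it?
Bug: SQLite uses || for string concatenation; + coerces text to numbers (yielding 0)

Fix: Replace + with || to concatenate text

Corrected query:
SELECT customer || ': ' || product AS label FROM orders

Result:
label        
-------------
Frank: Tablet
Dave: Phone  
Carol: Mouse 
Frank: Mouse 
Carol: Cable 
Dave: Webcam 
Dave: Laptop 
Dave: Charger
Frank: Tablet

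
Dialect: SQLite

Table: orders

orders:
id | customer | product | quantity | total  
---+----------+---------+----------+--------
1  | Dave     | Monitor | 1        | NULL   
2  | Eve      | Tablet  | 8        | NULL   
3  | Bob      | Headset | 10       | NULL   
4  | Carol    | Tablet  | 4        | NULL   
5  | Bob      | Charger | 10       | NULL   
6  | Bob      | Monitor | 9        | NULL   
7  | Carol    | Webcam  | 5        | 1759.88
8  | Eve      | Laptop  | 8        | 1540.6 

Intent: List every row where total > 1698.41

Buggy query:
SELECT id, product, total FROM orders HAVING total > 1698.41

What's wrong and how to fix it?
Bug: HAVING filters the output of aggregation, but this query has no GROUP BY and no aggregate functions, so SQLite rejects it (HAVING clause on a non-aggregate query); the condition here is per row

Fix: Use WHERE for row-level filtering

Corrected query:
SELECT id, product, total FROM orders WHERE total > 1698.41

Result:
id | product | total  
---+---------+--------
7  | Webcam  | 1759.88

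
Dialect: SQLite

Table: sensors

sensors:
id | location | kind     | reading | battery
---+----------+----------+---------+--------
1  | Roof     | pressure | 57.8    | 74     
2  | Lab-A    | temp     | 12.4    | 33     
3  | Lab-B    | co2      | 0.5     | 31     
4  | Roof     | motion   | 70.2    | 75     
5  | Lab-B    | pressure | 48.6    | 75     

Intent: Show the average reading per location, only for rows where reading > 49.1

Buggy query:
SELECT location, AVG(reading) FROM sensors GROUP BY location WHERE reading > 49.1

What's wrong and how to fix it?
Bug: WHERE cannot follow GROUP BY

Fix: Move the WHERE clause before GROUP BY

Corrected query:
SELECT location, AVG(reading) FROM sensors WHERE reading > 49.1 GROUP BY location

Result:
location | AVG(reading)
---------+-------------
Roof     | 64          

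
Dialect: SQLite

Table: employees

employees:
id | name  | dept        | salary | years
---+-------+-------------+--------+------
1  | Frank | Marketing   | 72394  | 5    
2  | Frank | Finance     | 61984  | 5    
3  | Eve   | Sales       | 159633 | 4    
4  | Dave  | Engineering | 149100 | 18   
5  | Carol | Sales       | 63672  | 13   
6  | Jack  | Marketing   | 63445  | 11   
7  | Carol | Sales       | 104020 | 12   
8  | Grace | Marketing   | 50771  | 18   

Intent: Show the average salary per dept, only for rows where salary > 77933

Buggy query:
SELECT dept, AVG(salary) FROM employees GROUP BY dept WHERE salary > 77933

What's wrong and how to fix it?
Bug: Row-level WHERE must come before GROUP BY in the clause order

Fix: Move the WHERE clause before GROUP BY

Corrected query:
SELECT dept, AVG(salary) FROM employees WHERE salary > 77933 GROUP BY dept

Result:
dept        | AVG(salary)
------------+------------
Engineering | 149100     
Sales       | 131826.5   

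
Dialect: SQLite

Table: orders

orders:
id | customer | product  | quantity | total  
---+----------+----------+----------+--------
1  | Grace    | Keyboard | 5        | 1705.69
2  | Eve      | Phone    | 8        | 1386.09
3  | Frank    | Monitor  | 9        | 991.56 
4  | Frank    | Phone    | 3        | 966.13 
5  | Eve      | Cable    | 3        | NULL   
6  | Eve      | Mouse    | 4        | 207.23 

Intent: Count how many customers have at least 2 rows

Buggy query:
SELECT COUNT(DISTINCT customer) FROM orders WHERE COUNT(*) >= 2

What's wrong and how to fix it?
Bug: WHERE filters individual rows, not groups, so a group-level COUNT is invalid there

Fix: Group first with HAVING COUNT(*) >= 2, then COUNT the resulting groups

Corrected query:
SELECT COUNT(*) FROM (SELECT customer FROM orders GROUP BY customer HAVING COUNT(*) >= 2)

Result:
COUNT(*)
--------
2       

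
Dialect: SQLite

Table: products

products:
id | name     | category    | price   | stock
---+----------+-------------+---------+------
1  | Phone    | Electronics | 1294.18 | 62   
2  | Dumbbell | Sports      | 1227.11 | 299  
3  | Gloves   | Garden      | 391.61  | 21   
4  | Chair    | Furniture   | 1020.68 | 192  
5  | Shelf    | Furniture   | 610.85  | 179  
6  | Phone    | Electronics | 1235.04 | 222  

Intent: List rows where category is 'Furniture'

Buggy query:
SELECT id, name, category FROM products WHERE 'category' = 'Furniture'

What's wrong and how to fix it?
Bug: 'category' in single quotes is a string literal, not the column; the comparison is literal-vs-literal and never true

Fix: Remove the quotes around the column name (or use double quotes for an identifier)

Corrected query:
SELECT id, name, category FROM products WHERE category = 'Furniture'

Result:
id | name  | category 
---+-------+----------
4  | Chair | Furniture
5  | Shelf | Furniture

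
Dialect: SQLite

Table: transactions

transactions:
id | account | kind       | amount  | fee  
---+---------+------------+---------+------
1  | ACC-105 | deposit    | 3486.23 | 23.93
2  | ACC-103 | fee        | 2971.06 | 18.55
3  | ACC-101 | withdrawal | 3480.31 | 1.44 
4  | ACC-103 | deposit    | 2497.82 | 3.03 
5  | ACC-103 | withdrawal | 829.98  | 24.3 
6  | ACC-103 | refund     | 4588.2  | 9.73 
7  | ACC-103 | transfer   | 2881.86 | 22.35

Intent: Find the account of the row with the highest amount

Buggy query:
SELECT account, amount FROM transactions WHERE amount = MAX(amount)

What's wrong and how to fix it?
Bug: WHERE is evaluated per row; an aggregate over the whole table isn't defined there

Fix: Wrap MAX in a scalar subquery so WHERE compares against a single value

Corrected query:
SELECT account, amount FROM transactions WHERE amount = (SELECT MAX(amount) FROM transactions)

Result:
account | amount
--------+-------
ACC-103 | 4588.2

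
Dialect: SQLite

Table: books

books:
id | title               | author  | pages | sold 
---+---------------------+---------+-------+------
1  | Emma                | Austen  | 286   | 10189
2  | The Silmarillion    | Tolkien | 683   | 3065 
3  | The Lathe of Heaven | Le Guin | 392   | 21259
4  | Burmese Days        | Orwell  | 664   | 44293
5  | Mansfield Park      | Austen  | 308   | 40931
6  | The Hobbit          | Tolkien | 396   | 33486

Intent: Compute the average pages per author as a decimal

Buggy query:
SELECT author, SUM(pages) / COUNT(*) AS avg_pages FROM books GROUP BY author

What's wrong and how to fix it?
Bug: SUM(pages) and COUNT(*) are both integers; the division truncates the fractional part

Fix: Cast one side to REAL so the division keeps the fractional part

Corrected query:
SELECT author, SUM(pages) * 1.0 / COUNT(*) AS avg_pages FROM books GROUP BY author

Result:
author  | avg_pages
--------+----------
Austen  | 297      
Le Guin | 392      
Orwell  | 664      
Tolkien | 539.5    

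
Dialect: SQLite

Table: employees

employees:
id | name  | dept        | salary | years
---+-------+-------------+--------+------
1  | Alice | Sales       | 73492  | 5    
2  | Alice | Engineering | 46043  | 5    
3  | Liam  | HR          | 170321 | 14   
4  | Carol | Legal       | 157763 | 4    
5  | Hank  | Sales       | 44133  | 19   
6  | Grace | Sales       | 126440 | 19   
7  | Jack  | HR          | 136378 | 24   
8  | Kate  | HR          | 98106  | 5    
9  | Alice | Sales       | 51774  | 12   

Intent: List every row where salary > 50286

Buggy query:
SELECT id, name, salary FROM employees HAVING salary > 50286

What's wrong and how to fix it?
Bug: HAVING filters the output of aggregation, but this query has no GROUP BY and no aggregate functions, so SQLite rejects it (HAVING clause on a non-aggregate query); the condition here is per row

Fix: Use WHERE for row-level filtering

Corrected query:
SELECT id, name, salary FROM employees WHERE salary > 50286

Result:
id | name  | salary
---+-------+-------
1  | Alice | 73492 
3  | Liam  | 170321
4  | Carol | 157763
6  | Grace | 126440
7  | Jack  | 136378
8  | Kate  | 98106 
9  | Alice | 51774 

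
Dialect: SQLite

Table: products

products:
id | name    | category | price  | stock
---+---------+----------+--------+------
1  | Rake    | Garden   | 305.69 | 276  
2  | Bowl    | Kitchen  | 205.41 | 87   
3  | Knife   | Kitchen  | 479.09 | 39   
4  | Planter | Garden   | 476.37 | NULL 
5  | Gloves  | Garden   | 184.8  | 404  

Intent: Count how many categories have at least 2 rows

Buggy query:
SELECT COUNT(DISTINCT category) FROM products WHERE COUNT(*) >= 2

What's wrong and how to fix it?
Bug: WHERE filters individual rows, not groups, so a group-level COUNT is invalid there

Fix: Use a subquery that GROUPs and filters with HAVING, then count its rows

Corrected query:
SELECT COUNT(*) FROM (SELECT category FROM products GROUP BY category HAVING COUNT(*) >= 2)

Result:
COUNT(*)
--------
2       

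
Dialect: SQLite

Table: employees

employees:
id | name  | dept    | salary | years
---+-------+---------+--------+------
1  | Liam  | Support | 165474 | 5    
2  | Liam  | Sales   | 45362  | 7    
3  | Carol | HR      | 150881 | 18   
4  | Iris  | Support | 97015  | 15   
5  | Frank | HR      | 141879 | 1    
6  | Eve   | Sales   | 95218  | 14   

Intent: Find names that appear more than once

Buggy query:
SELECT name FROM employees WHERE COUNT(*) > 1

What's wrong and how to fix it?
Bug: COUNT(*) is an aggregate and cannot be used in WHERE

Fix: Group first, then use HAVING for the count condition

Corrected query:
SELECT name FROM employees GROUP BY name HAVING COUNT(*) > 1

Result:
name
----
Liam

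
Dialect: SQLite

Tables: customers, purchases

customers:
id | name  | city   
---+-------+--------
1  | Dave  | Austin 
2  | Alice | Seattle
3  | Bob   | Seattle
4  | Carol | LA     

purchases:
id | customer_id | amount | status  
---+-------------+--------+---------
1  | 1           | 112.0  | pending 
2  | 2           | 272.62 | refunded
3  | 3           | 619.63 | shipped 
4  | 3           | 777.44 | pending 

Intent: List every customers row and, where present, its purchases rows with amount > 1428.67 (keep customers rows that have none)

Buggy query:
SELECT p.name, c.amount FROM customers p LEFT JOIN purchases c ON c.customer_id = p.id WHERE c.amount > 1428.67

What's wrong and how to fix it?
Bug: A WHERE condition on the right-hand table after LEFT JOIN drops unmatched parents

Fix: Move the right-table condition into the ON clause so unmatched parents are kept

Corrected query:
SELECT p.name, c.amount FROM customers p LEFT JOIN purchases c ON c.customer_id = p.id AND c.amount > 1428.67

Result:
name  | amount
------+-------
Dave  | NULL  
Alice | NULL  
Bob   | NULL  
Carol | NULL  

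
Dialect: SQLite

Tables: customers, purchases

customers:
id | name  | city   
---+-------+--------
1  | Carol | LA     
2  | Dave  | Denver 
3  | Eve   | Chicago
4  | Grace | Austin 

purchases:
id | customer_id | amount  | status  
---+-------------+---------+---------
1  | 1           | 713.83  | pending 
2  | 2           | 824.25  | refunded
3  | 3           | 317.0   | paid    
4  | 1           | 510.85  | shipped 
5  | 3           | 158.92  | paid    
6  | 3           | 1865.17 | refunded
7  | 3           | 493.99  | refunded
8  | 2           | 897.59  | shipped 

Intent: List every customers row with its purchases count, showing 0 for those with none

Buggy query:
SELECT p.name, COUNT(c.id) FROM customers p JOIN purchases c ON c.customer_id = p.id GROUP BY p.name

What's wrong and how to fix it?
Bug: An inner join excludes parents with zero children

Fix: Use LEFT JOIN so parents without children still appear (COUNT(c.id) gives 0)

Corrected query:
SELECT p.name, COUNT(c.id) FROM customers p LEFT JOIN purchases c ON c.customer_id = p.id GROUP BY p.name

Result:
name  | COUNT(c.id)
------+------------
Carol | 2          
Dave  | 2          
Eve   | 4          
Grace | 0          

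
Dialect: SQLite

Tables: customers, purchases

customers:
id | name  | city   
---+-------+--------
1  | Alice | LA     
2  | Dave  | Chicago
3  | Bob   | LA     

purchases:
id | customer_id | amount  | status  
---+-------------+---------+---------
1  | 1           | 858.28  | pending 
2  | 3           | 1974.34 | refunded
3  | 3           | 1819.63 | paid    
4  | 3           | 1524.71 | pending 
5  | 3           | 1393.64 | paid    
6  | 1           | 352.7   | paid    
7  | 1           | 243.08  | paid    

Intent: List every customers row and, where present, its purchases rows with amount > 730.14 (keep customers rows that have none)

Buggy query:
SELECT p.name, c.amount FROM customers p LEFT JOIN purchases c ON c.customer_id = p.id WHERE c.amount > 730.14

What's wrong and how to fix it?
Bug: A WHERE condition on the right-hand table after LEFT JOIN drops unmatched parents

Fix: Put 'c.amount > 730.14' in the JOIN's ON clause instead of WHERE

Corrected query:
SELECT p.name, c.amount FROM customers p LEFT JOIN purchases c ON c.customer_id = p.id AND c.amount > 730.14

Result:
name  | amount 
------+--------
Alice | 858.28 
Dave  | NULL   
Bob   | 1393.64
Bob   | 1524.71
Bob   | 1819.63
Bob   | 1974.34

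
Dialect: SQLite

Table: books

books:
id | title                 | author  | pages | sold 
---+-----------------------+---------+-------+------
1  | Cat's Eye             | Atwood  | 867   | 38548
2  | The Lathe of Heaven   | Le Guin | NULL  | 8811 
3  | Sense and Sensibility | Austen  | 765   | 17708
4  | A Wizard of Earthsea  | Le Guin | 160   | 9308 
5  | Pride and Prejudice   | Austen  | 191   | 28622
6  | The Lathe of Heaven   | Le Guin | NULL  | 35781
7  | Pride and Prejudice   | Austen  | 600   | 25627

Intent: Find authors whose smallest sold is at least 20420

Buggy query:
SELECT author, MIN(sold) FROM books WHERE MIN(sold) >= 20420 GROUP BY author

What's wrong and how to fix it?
Bug: Aggregates like MIN are computed per group after WHERE runs

Fix: Use HAVING for the per-group MIN condition

Corrected query:
SELECT author, MIN(sold) FROM books GROUP BY author HAVING MIN(sold) >= 20420

Result:
author | MIN(sold)
-------+----------
Atwood | 38548    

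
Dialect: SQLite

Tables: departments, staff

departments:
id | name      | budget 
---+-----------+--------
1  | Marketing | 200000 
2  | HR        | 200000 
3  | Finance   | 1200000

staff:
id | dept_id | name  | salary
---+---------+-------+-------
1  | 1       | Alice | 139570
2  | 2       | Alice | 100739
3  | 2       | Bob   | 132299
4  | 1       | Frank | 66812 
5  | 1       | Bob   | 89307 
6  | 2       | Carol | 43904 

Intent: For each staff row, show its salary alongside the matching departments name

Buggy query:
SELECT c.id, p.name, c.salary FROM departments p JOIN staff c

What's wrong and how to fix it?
Bug: Missing join condition: each staff row is matched to all departments rows instead of just its own

Fix: Add ON c.dept_id = p.id to the JOIN

Corrected query:
SELECT c.id, p.name, c.salary FROM departments p JOIN staff c ON c.dept_id = p.id

Result:
id | name      | salary
---+-----------+-------
1  | Marketing | 139570
2  | HR        | 100739
3  | HR        | 132299
4  | Marketing | 66812 
5  | Marketing | 89307 
6  | HR        | 43904 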